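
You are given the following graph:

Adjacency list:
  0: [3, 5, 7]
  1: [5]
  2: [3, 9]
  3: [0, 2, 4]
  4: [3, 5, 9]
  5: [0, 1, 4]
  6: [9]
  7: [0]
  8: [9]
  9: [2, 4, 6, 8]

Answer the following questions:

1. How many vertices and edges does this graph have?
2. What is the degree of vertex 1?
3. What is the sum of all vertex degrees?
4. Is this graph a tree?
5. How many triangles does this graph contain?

Count: 10 vertices, 11 edges.
Vertex 1 has neighbors [5], degree = 1.
Handshaking lemma: 2 * 11 = 22.
A tree on 10 vertices has 9 edges. This graph has 11 edges (2 extra). Not a tree.
Number of triangles = 0.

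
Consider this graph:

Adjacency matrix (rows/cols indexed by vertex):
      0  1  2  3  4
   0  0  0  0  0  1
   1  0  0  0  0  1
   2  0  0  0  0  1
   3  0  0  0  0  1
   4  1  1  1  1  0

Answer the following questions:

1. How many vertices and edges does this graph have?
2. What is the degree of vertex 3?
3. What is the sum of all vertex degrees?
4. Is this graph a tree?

Count: 5 vertices, 4 edges.
Vertex 3 has neighbors [4], degree = 1.
Handshaking lemma: 2 * 4 = 8.
A graph is a tree iff it is connected and has exactly n-1 edges. This graph is connected (all 5 vertices in one component) and has 5-1 = 4 edges. It is a tree.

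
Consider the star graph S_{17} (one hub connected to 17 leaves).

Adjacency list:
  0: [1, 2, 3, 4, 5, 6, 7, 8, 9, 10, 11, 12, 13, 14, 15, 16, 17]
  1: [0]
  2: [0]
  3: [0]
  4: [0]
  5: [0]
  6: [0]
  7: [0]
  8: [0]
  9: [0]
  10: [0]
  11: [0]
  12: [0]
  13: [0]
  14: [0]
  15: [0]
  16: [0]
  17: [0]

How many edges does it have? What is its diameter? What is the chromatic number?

Star graph S_{17}: the hub connects to all 17 leaves.
Edges = 17.
Diameter = 2 (any leaf to hub is 1, leaf to leaf through hub is 2).
Star graphs are bipartite (hub vs leaves), so chromatic number = 2.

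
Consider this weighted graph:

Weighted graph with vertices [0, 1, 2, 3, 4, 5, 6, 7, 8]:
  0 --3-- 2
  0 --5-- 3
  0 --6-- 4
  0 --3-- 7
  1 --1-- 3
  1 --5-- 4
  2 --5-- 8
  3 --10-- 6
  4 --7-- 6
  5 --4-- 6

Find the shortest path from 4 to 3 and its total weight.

Using Dijkstra's algorithm from vertex 4:
Shortest path: 4 -> 1 -> 3
Total weight: 5 + 1 = 6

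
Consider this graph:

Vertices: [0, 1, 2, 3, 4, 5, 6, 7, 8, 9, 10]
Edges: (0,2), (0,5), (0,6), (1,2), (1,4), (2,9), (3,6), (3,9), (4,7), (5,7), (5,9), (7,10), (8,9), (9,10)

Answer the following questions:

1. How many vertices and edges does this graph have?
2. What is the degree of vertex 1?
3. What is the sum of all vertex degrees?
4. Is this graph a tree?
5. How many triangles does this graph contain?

Count: 11 vertices, 14 edges.
Vertex 1 has neighbors [2, 4], degree = 2.
Handshaking lemma: 2 * 14 = 28.
A tree on 11 vertices has 10 edges. This graph has 14 edges (4 extra). Not a tree.
Number of triangles = 0.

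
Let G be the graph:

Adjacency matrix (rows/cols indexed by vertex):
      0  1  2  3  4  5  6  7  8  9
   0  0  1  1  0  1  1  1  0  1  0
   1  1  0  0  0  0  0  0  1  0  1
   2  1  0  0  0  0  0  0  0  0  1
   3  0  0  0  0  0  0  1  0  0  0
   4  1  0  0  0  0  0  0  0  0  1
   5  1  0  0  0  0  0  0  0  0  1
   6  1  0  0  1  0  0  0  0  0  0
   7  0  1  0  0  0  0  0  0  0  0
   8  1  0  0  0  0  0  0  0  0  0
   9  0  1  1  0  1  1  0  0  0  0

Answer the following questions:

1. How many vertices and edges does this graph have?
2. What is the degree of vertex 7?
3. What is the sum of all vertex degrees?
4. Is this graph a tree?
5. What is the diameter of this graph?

Count: 10 vertices, 12 edges.
Vertex 7 has neighbors [1], degree = 1.
Handshaking lemma: 2 * 12 = 24.
A tree on 10 vertices has 9 edges. This graph has 12 edges (3 extra). Not a tree.
Diameter (longest shortest path) = 4.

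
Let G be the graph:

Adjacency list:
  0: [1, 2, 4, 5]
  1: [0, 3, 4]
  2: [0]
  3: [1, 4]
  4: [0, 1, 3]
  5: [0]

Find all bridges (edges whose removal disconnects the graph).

A bridge is an edge whose removal increases the number of connected components.
Bridges found: (0,2), (0,5)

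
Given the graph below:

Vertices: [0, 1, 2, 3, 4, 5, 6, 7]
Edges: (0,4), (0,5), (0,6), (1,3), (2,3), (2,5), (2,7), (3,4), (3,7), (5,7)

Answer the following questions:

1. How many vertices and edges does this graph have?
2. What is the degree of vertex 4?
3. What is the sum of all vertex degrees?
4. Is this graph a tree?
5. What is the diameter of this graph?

Count: 8 vertices, 10 edges.
Vertex 4 has neighbors [0, 3], degree = 2.
Handshaking lemma: 2 * 10 = 20.
A tree on 8 vertices has 7 edges. This graph has 10 edges (3 extra). Not a tree.
Diameter (longest shortest path) = 4.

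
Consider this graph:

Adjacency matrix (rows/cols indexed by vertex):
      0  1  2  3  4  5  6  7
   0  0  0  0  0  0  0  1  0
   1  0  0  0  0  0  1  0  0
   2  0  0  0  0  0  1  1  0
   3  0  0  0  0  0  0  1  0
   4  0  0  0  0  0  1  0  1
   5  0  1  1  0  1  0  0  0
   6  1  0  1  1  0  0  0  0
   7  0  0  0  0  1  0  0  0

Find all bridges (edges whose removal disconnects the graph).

A bridge is an edge whose removal increases the number of connected components.
Bridges found: (0,6), (1,5), (2,5), (2,6), (3,6), (4,5), (4,7)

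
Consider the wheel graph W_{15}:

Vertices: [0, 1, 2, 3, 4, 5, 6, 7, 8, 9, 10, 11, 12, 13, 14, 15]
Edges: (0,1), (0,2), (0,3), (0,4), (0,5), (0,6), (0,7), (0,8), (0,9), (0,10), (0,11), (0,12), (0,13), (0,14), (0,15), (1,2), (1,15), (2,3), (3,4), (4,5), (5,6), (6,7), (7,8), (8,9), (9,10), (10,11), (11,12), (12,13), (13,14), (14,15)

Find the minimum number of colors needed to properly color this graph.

W_{15} = C_{15} plus a hub adjacent to every cycle vertex.
The outer cycle needs 3 colors (odd cycle); the hub is adjacent to all of them so needs a fresh color.
Chromatic number = 3 + 1 = 4.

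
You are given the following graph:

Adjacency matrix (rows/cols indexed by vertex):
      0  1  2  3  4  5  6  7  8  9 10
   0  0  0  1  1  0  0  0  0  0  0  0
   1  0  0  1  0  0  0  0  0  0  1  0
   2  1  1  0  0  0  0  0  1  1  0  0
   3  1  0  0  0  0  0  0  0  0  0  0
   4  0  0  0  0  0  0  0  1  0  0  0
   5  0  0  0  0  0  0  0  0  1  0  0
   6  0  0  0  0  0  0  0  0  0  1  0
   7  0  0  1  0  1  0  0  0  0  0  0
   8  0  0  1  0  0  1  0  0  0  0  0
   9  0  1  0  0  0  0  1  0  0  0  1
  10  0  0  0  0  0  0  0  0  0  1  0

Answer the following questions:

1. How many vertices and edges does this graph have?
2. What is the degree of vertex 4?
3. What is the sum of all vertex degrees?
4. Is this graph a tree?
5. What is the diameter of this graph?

Count: 11 vertices, 10 edges.
Vertex 4 has neighbors [7], degree = 1.
Handshaking lemma: 2 * 10 = 20.
A graph is a tree iff it is connected and has exactly n-1 edges. This graph is connected (all 11 vertices in one component) and has 11-1 = 10 edges. It is a tree.
Diameter (longest shortest path) = 5.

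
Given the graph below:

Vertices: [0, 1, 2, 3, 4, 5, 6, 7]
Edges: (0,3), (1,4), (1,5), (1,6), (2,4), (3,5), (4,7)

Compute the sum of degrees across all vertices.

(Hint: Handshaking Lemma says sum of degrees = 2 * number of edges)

Count edges: 7 edges.
By Handshaking Lemma: sum of degrees = 2 * 7 = 14.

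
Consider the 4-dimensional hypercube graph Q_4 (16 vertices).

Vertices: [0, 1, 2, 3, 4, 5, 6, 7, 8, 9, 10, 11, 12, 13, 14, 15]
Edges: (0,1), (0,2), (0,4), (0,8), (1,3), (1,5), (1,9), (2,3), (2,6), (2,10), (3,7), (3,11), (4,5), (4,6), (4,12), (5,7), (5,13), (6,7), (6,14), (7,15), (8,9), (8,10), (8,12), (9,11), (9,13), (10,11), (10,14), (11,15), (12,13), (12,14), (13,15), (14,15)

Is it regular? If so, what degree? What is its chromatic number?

In Q_4, every vertex has exactly 4 neighbors (flip one of 4 bits), so it is 4-regular.
Q_4 is bipartite (partition by bit-parity), so chromatic number = 2.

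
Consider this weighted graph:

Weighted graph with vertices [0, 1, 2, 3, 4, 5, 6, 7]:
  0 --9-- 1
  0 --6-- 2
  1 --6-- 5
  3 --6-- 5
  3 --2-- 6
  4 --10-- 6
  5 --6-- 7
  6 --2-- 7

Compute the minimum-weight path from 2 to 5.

Using Dijkstra's algorithm from vertex 2:
Shortest path: 2 -> 0 -> 1 -> 5
Total weight: 6 + 9 + 6 = 21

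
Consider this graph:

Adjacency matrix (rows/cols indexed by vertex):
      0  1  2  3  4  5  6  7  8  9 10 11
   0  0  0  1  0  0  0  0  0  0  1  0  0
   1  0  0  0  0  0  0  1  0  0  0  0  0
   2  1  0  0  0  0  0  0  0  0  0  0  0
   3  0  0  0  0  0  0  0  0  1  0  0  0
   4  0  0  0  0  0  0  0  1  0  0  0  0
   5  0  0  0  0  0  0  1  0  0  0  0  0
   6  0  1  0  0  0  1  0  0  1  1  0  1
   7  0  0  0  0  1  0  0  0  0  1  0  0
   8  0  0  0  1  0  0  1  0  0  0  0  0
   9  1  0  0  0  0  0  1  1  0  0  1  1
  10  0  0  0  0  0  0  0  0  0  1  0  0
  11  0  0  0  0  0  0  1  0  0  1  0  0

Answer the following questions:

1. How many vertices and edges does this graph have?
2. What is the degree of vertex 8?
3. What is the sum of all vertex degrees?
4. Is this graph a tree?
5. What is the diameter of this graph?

Count: 12 vertices, 12 edges.
Vertex 8 has neighbors [3, 6], degree = 2.
Handshaking lemma: 2 * 12 = 24.
A tree on 12 vertices has 11 edges. This graph has 12 edges (1 extra). Not a tree.
Diameter (longest shortest path) = 5.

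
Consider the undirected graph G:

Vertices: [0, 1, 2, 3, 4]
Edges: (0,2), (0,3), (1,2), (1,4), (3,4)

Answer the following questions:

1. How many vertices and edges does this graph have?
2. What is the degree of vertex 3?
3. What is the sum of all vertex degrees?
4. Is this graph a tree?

Count: 5 vertices, 5 edges.
Vertex 3 has neighbors [0, 4], degree = 2.
Handshaking lemma: 2 * 5 = 10.
A tree on 5 vertices has 4 edges. This graph has 5 edges (1 extra). Not a tree.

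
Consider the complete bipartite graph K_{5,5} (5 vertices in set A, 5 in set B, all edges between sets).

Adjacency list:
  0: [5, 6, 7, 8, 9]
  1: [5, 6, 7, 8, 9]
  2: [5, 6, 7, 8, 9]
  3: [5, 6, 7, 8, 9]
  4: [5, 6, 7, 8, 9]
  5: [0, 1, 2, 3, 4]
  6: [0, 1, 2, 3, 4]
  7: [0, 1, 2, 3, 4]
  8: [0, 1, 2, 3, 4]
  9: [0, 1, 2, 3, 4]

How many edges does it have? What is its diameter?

K_{5,5} has 5 * 5 = 25 edges.
Any vertex reaches any opposite-side vertex in 1 step; same-side vertices reach in 2 steps via any opposite-side vertex.
Diameter = 2.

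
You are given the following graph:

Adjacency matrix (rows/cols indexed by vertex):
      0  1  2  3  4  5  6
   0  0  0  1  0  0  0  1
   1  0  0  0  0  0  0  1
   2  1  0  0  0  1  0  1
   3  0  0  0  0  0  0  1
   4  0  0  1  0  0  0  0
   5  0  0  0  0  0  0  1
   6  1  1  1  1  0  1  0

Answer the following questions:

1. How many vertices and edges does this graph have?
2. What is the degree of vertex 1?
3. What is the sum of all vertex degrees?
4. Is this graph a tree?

Count: 7 vertices, 7 edges.
Vertex 1 has neighbors [6], degree = 1.
Handshaking lemma: 2 * 7 = 14.
A tree on 7 vertices has 6 edges. This graph has 7 edges (1 extra). Not a tree.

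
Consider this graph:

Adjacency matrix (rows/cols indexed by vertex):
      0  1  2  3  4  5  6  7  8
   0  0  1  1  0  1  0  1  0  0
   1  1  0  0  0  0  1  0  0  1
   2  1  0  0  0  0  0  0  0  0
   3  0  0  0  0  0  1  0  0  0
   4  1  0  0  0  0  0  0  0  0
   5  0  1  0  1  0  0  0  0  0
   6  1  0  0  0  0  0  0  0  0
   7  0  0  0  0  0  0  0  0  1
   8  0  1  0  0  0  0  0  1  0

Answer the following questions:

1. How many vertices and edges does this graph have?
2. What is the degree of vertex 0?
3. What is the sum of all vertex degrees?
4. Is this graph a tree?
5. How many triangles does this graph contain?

Count: 9 vertices, 8 edges.
Vertex 0 has neighbors [1, 2, 4, 6], degree = 4.
Handshaking lemma: 2 * 8 = 16.
A graph is a tree iff it is connected and has exactly n-1 edges. This graph is connected (all 9 vertices in one component) and has 9-1 = 8 edges. It is a tree.
Number of triangles = 0.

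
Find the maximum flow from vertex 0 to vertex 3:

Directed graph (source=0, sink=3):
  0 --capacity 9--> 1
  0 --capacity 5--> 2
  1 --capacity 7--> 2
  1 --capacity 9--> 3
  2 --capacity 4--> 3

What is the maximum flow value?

Computing max flow:
  Flow on (0->1): 9/9
  Flow on (0->2): 4/5
  Flow on (1->3): 9/9
  Flow on (2->3): 4/4
Maximum flow = 13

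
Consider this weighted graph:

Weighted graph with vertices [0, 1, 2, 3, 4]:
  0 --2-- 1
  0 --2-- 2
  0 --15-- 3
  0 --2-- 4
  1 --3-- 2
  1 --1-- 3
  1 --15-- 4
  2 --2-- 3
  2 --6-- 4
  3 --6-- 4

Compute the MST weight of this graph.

Applying Kruskal's algorithm (sort edges by weight, add if no cycle):
  Add (1,3) w=1
  Add (0,4) w=2
  Add (0,1) w=2
  Add (0,2) w=2
  Skip (2,3) w=2 (creates cycle)
  Skip (1,2) w=3 (creates cycle)
  Skip (2,4) w=6 (creates cycle)
  Skip (3,4) w=6 (creates cycle)
  Skip (0,3) w=15 (creates cycle)
  Skip (1,4) w=15 (creates cycle)
MST weight = 7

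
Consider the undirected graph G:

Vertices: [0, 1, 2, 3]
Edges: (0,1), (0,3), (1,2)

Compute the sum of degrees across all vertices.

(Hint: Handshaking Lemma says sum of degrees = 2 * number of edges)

Count edges: 3 edges.
By Handshaking Lemma: sum of degrees = 2 * 3 = 6.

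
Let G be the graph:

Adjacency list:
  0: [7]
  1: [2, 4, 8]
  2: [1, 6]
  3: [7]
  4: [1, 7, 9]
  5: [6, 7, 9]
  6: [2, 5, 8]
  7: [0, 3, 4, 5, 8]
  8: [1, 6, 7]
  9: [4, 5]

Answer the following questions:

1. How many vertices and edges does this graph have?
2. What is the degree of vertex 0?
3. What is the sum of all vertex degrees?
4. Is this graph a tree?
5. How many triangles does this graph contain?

Count: 10 vertices, 13 edges.
Vertex 0 has neighbors [7], degree = 1.
Handshaking lemma: 2 * 13 = 26.
A tree on 10 vertices has 9 edges. This graph has 13 edges (4 extra). Not a tree.
Number of triangles = 0.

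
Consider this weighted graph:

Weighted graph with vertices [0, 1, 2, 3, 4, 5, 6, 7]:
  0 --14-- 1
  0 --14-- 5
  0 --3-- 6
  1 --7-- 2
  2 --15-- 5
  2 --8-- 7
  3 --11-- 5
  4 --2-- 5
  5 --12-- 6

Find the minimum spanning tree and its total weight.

Applying Kruskal's algorithm (sort edges by weight, add if no cycle):
  Add (4,5) w=2
  Add (0,6) w=3
  Add (1,2) w=7
  Add (2,7) w=8
  Add (3,5) w=11
  Add (5,6) w=12
  Skip (0,5) w=14 (creates cycle)
  Add (0,1) w=14
  Skip (2,5) w=15 (creates cycle)
MST weight = 57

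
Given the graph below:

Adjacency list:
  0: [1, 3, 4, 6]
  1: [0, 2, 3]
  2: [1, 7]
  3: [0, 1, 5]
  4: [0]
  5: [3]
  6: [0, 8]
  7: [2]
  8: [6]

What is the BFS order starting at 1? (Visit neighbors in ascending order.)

BFS from vertex 1 (neighbors processed in ascending order):
Visit order: 1, 0, 2, 3, 4, 6, 7, 5, 8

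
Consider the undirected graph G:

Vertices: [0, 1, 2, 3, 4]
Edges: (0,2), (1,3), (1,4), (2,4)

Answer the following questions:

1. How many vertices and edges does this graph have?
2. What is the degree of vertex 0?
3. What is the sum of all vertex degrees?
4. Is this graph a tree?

Count: 5 vertices, 4 edges.
Vertex 0 has neighbors [2], degree = 1.
Handshaking lemma: 2 * 4 = 8.
A graph is a tree iff it is connected and has exactly n-1 edges. This graph is connected (all 5 vertices in one component) and has 5-1 = 4 edges. It is a tree.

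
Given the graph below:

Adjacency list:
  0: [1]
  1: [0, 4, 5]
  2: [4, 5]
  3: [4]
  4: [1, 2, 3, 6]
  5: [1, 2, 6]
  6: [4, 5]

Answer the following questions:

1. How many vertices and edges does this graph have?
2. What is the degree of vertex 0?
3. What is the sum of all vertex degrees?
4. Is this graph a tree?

Count: 7 vertices, 8 edges.
Vertex 0 has neighbors [1], degree = 1.
Handshaking lemma: 2 * 8 = 16.
A tree on 7 vertices has 6 edges. This graph has 8 edges (2 extra). Not a tree.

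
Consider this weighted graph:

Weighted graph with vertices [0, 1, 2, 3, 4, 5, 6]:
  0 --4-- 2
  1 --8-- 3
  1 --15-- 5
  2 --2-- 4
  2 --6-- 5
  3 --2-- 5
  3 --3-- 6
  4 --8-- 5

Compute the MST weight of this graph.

Applying Kruskal's algorithm (sort edges by weight, add if no cycle):
  Add (2,4) w=2
  Add (3,5) w=2
  Add (3,6) w=3
  Add (0,2) w=4
  Add (2,5) w=6
  Add (1,3) w=8
  Skip (4,5) w=8 (creates cycle)
  Skip (1,5) w=15 (creates cycle)
MST weight = 25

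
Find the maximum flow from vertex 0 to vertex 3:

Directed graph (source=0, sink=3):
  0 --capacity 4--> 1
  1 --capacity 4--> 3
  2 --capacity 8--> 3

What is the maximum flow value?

Computing max flow:
  Flow on (0->1): 4/4
  Flow on (1->3): 4/4
Maximum flow = 4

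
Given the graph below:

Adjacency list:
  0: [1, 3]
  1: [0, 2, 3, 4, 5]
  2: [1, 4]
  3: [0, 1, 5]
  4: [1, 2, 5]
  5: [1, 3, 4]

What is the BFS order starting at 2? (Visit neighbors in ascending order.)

BFS from vertex 2 (neighbors processed in ascending order):
Visit order: 2, 1, 4, 0, 3, 5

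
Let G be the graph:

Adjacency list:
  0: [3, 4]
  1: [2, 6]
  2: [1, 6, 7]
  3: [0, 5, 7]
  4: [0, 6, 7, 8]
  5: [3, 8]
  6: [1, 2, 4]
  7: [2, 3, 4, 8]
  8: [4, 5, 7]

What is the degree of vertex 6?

Vertex 6 has neighbors [1, 2, 4], so deg(6) = 3.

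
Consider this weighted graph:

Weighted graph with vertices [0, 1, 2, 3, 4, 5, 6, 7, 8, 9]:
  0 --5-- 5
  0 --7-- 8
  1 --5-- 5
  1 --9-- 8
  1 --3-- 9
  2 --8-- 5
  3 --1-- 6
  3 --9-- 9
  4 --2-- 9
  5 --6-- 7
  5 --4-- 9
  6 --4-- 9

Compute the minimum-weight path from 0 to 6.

Using Dijkstra's algorithm from vertex 0:
Shortest path: 0 -> 5 -> 9 -> 6
Total weight: 5 + 4 + 4 = 13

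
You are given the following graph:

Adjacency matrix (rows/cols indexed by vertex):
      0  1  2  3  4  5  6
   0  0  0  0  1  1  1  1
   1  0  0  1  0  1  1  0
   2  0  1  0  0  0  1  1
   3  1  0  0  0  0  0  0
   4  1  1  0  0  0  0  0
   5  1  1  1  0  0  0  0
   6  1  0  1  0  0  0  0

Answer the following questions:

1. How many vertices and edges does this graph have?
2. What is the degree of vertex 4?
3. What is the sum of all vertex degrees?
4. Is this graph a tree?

Count: 7 vertices, 9 edges.
Vertex 4 has neighbors [0, 1], degree = 2.
Handshaking lemma: 2 * 9 = 18.
A tree on 7 vertices has 6 edges. This graph has 9 edges (3 extra). Not a tree.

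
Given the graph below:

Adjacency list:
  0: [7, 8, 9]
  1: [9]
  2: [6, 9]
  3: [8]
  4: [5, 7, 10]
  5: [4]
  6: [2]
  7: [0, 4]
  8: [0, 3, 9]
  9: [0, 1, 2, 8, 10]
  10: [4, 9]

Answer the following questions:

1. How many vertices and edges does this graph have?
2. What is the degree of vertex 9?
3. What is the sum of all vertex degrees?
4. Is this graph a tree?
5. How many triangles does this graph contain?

Count: 11 vertices, 12 edges.
Vertex 9 has neighbors [0, 1, 2, 8, 10], degree = 5.
Handshaking lemma: 2 * 12 = 24.
A tree on 11 vertices has 10 edges. This graph has 12 edges (2 extra). Not a tree.
Number of triangles = 1.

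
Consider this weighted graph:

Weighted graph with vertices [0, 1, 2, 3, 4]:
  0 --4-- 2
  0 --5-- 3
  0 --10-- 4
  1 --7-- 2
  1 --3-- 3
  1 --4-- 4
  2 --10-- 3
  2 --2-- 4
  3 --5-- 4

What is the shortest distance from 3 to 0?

Using Dijkstra's algorithm from vertex 3:
Shortest path: 3 -> 0
Total weight: 5 = 5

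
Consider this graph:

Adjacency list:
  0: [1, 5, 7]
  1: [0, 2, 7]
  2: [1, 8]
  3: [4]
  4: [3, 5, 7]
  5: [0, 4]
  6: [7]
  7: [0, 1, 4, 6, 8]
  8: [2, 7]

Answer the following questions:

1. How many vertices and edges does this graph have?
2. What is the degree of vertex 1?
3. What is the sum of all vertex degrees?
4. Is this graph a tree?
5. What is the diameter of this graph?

Count: 9 vertices, 11 edges.
Vertex 1 has neighbors [0, 2, 7], degree = 3.
Handshaking lemma: 2 * 11 = 22.
A tree on 9 vertices has 8 edges. This graph has 11 edges (3 extra). Not a tree.
Diameter (longest shortest path) = 4.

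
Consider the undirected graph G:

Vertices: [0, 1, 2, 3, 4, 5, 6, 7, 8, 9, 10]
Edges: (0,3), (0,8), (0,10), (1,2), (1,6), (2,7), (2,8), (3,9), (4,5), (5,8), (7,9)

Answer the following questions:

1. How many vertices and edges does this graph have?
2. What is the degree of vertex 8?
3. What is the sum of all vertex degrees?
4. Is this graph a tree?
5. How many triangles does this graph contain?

Count: 11 vertices, 11 edges.
Vertex 8 has neighbors [0, 2, 5], degree = 3.
Handshaking lemma: 2 * 11 = 22.
A tree on 11 vertices has 10 edges. This graph has 11 edges (1 extra). Not a tree.
Number of triangles = 0.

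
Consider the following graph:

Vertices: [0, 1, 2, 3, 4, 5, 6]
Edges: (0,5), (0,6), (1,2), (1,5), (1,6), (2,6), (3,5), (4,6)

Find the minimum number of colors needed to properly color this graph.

The graph has a maximum clique of size 3 (lower bound on chromatic number).
A valid 3-coloring: {0: 1, 1: 1, 2: 2, 3: 1, 4: 1, 5: 0, 6: 0}.
Chromatic number = 3.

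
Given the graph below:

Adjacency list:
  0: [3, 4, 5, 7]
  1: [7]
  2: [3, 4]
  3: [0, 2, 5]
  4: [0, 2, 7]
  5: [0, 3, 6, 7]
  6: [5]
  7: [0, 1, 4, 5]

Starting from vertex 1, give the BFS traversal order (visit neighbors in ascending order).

BFS from vertex 1 (neighbors processed in ascending order):
Visit order: 1, 7, 0, 4, 5, 3, 2, 6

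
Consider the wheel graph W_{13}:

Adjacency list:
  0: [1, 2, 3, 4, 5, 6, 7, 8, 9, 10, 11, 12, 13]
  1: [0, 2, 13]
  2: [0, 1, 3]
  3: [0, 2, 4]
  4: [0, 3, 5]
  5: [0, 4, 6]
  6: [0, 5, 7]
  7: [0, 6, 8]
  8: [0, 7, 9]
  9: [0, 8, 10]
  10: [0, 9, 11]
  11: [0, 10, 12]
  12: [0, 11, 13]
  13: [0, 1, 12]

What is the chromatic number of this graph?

W_{13} = C_{13} plus a hub adjacent to every cycle vertex.
The outer cycle needs 3 colors (odd cycle); the hub is adjacent to all of them so needs a fresh color.
Chromatic number = 3 + 1 = 4.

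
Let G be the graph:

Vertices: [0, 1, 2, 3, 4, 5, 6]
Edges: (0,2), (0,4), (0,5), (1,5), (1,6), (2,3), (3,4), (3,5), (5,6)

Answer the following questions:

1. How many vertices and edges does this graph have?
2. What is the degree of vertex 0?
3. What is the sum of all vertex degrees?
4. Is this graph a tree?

Count: 7 vertices, 9 edges.
Vertex 0 has neighbors [2, 4, 5], degree = 3.
Handshaking lemma: 2 * 9 = 18.
A tree on 7 vertices has 6 edges. This graph has 9 edges (3 extra). Not a tree.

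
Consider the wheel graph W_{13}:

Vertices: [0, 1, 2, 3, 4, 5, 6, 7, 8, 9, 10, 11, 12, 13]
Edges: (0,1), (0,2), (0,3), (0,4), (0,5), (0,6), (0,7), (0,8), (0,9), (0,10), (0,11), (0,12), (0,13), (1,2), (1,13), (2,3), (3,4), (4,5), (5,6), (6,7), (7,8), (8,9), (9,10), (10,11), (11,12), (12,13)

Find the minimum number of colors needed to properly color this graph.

W_{13} = C_{13} plus a hub adjacent to every cycle vertex.
The outer cycle needs 3 colors (odd cycle); the hub is adjacent to all of them so needs a fresh color.
Chromatic number = 3 + 1 = 4.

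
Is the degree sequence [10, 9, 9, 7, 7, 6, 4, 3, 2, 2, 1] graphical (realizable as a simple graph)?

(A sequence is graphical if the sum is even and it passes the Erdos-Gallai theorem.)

Sum of degrees = 60. Sum is even but fails Erdos-Gallai. The sequence is NOT graphical.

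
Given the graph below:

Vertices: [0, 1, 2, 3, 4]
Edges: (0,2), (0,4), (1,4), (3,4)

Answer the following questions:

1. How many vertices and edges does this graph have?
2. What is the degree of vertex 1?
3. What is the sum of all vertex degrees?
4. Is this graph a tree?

Count: 5 vertices, 4 edges.
Vertex 1 has neighbors [4], degree = 1.
Handshaking lemma: 2 * 4 = 8.
A graph is a tree iff it is connected and has exactly n-1 edges. This graph is connected (all 5 vertices in one component) and has 5-1 = 4 edges. It is a tree.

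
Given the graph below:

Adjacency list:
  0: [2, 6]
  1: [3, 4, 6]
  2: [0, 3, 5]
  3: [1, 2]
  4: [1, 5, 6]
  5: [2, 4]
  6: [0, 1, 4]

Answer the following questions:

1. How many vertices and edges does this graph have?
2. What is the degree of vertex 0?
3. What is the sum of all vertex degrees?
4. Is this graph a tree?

Count: 7 vertices, 9 edges.
Vertex 0 has neighbors [2, 6], degree = 2.
Handshaking lemma: 2 * 9 = 18.
A tree on 7 vertices has 6 edges. This graph has 9 edges (3 extra). Not a tree.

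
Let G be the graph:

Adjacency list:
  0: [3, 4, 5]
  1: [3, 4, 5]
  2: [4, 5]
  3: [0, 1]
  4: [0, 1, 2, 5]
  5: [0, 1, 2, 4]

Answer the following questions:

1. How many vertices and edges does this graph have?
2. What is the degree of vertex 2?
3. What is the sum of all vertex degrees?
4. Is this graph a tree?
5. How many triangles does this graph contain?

Count: 6 vertices, 9 edges.
Vertex 2 has neighbors [4, 5], degree = 2.
Handshaking lemma: 2 * 9 = 18.
A tree on 6 vertices has 5 edges. This graph has 9 edges (4 extra). Not a tree.
Number of triangles = 3.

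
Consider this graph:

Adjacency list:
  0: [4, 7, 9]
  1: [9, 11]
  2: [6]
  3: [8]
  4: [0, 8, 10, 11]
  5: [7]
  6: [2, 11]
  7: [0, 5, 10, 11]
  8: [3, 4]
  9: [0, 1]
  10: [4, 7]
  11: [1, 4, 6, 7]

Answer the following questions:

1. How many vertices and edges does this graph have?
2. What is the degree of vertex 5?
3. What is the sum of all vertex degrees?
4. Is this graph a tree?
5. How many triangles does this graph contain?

Count: 12 vertices, 14 edges.
Vertex 5 has neighbors [7], degree = 1.
Handshaking lemma: 2 * 14 = 28.
A tree on 12 vertices has 11 edges. This graph has 14 edges (3 extra). Not a tree.
Number of triangles = 0.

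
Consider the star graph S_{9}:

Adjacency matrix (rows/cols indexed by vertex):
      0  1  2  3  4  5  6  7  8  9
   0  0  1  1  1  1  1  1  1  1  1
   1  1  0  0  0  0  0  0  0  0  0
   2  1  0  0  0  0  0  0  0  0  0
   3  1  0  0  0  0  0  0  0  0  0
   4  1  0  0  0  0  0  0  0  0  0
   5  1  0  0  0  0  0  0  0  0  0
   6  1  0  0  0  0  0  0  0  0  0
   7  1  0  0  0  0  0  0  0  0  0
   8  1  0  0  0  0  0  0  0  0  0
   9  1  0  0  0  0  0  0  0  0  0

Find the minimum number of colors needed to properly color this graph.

S_{9} has one hub adjacent to 9 leaves; leaves are pairwise non-adjacent.
Color the hub 0 and every leaf 1.
Chromatic number = 2.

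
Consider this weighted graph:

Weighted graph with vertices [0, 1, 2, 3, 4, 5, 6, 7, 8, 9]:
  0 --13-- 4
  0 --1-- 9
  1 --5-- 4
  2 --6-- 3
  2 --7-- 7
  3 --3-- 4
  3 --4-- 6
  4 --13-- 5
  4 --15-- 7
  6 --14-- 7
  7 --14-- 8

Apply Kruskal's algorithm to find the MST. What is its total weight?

Applying Kruskal's algorithm (sort edges by weight, add if no cycle):
  Add (0,9) w=1
  Add (3,4) w=3
  Add (3,6) w=4
  Add (1,4) w=5
  Add (2,3) w=6
  Add (2,7) w=7
  Add (0,4) w=13
  Add (4,5) w=13
  Skip (6,7) w=14 (creates cycle)
  Add (7,8) w=14
  Skip (4,7) w=15 (creates cycle)
MST weight = 66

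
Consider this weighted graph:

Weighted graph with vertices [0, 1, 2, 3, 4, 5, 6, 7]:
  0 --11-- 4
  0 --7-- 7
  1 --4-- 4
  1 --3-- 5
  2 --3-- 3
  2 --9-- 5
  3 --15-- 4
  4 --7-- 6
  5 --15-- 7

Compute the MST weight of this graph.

Applying Kruskal's algorithm (sort edges by weight, add if no cycle):
  Add (1,5) w=3
  Add (2,3) w=3
  Add (1,4) w=4
  Add (0,7) w=7
  Add (4,6) w=7
  Add (2,5) w=9
  Add (0,4) w=11
  Skip (3,4) w=15 (creates cycle)
  Skip (5,7) w=15 (creates cycle)
MST weight = 44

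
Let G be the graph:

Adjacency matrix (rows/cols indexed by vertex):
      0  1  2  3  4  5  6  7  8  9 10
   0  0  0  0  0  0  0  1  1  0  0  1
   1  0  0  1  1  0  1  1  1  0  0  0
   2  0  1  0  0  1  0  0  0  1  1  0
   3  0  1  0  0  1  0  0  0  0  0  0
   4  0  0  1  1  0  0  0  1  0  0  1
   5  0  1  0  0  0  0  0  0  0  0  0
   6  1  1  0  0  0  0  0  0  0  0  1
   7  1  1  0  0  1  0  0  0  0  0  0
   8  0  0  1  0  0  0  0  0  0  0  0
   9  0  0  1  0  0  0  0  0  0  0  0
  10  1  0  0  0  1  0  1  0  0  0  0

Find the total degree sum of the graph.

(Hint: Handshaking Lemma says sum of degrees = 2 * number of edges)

Count edges: 15 edges.
By Handshaking Lemma: sum of degrees = 2 * 15 = 30.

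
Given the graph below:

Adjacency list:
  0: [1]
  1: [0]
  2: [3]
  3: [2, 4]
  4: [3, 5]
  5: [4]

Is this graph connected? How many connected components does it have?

Checking connectivity: the graph has 2 connected component(s).
Components: [[0, 1], [2, 3, 4, 5]]. The graph is NOT connected.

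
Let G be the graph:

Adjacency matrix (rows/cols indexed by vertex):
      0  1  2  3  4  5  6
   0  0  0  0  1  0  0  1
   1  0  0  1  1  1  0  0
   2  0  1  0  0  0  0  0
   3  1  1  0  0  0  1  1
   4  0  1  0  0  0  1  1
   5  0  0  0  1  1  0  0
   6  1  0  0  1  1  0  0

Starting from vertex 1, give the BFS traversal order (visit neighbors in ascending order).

BFS from vertex 1 (neighbors processed in ascending order):
Visit order: 1, 2, 3, 4, 0, 5, 6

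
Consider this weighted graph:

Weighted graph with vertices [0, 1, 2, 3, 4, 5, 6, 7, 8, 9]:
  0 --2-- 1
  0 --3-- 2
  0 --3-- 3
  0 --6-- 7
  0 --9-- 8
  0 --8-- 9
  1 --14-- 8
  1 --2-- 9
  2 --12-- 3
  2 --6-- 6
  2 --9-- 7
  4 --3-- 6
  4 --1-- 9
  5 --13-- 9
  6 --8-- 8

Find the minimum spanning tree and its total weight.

Applying Kruskal's algorithm (sort edges by weight, add if no cycle):
  Add (4,9) w=1
  Add (0,1) w=2
  Add (1,9) w=2
  Add (0,3) w=3
  Add (0,2) w=3
  Add (4,6) w=3
  Add (0,7) w=6
  Skip (2,6) w=6 (creates cycle)
  Skip (0,9) w=8 (creates cycle)
  Add (6,8) w=8
  Skip (0,8) w=9 (creates cycle)
  Skip (2,7) w=9 (creates cycle)
  Skip (2,3) w=12 (creates cycle)
  Add (5,9) w=13
  Skip (1,8) w=14 (creates cycle)
MST weight = 41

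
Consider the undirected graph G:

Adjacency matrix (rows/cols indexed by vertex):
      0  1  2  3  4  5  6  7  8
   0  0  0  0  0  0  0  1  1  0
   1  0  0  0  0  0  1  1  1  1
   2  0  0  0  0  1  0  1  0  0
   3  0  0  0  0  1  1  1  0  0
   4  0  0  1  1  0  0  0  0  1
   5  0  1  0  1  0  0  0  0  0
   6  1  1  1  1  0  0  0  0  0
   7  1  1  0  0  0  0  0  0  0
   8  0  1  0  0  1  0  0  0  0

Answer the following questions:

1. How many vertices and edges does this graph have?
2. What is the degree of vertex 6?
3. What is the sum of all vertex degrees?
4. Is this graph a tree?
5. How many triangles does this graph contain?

Count: 9 vertices, 12 edges.
Vertex 6 has neighbors [0, 1, 2, 3], degree = 4.
Handshaking lemma: 2 * 12 = 24.
A tree on 9 vertices has 8 edges. This graph has 12 edges (4 extra). Not a tree.
Number of triangles = 0.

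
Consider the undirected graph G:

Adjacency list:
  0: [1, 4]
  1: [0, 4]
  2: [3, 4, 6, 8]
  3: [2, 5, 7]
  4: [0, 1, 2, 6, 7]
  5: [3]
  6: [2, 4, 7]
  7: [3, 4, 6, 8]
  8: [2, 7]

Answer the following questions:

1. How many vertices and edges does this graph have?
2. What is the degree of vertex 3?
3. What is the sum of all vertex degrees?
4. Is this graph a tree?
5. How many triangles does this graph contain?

Count: 9 vertices, 13 edges.
Vertex 3 has neighbors [2, 5, 7], degree = 3.
Handshaking lemma: 2 * 13 = 26.
A tree on 9 vertices has 8 edges. This graph has 13 edges (5 extra). Not a tree.
Number of triangles = 3.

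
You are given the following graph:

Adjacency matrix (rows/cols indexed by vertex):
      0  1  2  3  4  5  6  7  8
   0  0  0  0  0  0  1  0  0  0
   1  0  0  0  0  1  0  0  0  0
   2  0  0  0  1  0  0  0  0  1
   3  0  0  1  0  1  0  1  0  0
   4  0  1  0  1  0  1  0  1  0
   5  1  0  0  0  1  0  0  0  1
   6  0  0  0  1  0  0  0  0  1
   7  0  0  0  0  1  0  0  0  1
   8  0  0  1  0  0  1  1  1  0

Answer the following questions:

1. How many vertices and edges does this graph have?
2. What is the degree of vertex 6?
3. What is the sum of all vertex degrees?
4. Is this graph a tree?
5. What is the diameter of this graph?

Count: 9 vertices, 11 edges.
Vertex 6 has neighbors [3, 8], degree = 2.
Handshaking lemma: 2 * 11 = 22.
A tree on 9 vertices has 8 edges. This graph has 11 edges (3 extra). Not a tree.
Diameter (longest shortest path) = 3.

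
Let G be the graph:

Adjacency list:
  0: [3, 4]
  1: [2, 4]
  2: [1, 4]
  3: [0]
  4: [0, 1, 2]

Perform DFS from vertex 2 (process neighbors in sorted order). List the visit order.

DFS from vertex 2 (neighbors processed in ascending order):
Visit order: 2, 1, 4, 0, 3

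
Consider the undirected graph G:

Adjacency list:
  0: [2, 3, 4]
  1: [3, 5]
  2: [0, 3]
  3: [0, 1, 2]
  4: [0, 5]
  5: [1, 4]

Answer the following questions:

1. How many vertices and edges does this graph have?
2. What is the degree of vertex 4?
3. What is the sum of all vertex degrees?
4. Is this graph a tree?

Count: 6 vertices, 7 edges.
Vertex 4 has neighbors [0, 5], degree = 2.
Handshaking lemma: 2 * 7 = 14.
A tree on 6 vertices has 5 edges. This graph has 7 edges (2 extra). Not a tree.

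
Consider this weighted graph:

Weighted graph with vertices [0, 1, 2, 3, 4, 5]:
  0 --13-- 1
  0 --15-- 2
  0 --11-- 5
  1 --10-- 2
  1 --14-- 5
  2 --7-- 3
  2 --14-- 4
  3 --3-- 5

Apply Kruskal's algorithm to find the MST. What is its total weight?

Applying Kruskal's algorithm (sort edges by weight, add if no cycle):
  Add (3,5) w=3
  Add (2,3) w=7
  Add (1,2) w=10
  Add (0,5) w=11
  Skip (0,1) w=13 (creates cycle)
  Skip (1,5) w=14 (creates cycle)
  Add (2,4) w=14
  Skip (0,2) w=15 (creates cycle)
MST weight = 45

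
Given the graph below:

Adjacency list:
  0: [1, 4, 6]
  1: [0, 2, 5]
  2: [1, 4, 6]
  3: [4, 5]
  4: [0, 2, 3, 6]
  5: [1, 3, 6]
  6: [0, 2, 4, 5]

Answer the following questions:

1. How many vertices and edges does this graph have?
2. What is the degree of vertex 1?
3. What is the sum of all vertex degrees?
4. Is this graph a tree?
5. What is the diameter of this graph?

Count: 7 vertices, 11 edges.
Vertex 1 has neighbors [0, 2, 5], degree = 3.
Handshaking lemma: 2 * 11 = 22.
A tree on 7 vertices has 6 edges. This graph has 11 edges (5 extra). Not a tree.
Diameter (longest shortest path) = 2.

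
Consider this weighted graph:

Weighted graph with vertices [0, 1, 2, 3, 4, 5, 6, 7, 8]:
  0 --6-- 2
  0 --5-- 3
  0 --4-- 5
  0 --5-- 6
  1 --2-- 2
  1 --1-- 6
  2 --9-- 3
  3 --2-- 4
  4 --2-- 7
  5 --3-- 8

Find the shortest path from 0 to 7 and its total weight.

Using Dijkstra's algorithm from vertex 0:
Shortest path: 0 -> 3 -> 4 -> 7
Total weight: 5 + 2 + 2 = 9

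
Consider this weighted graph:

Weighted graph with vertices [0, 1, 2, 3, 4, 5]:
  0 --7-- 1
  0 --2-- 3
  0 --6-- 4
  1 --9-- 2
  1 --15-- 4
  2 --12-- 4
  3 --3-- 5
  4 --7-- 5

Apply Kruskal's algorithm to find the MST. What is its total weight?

Applying Kruskal's algorithm (sort edges by weight, add if no cycle):
  Add (0,3) w=2
  Add (3,5) w=3
  Add (0,4) w=6
  Add (0,1) w=7
  Skip (4,5) w=7 (creates cycle)
  Add (1,2) w=9
  Skip (2,4) w=12 (creates cycle)
  Skip (1,4) w=15 (creates cycle)
MST weight = 27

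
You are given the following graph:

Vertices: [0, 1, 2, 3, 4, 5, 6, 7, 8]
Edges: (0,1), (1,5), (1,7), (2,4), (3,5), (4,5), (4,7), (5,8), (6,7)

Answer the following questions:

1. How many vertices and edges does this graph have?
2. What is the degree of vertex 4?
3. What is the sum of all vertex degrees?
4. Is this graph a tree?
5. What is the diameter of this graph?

Count: 9 vertices, 9 edges.
Vertex 4 has neighbors [2, 5, 7], degree = 3.
Handshaking lemma: 2 * 9 = 18.
A tree on 9 vertices has 8 edges. This graph has 9 edges (1 extra). Not a tree.
Diameter (longest shortest path) = 4.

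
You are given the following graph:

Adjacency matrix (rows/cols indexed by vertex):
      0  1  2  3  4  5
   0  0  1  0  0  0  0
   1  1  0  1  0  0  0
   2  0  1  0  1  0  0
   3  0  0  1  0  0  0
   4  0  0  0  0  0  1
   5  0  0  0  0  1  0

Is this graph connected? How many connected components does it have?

Checking connectivity: the graph has 2 connected component(s).
Components: [[0, 1, 2, 3], [4, 5]]. The graph is NOT connected.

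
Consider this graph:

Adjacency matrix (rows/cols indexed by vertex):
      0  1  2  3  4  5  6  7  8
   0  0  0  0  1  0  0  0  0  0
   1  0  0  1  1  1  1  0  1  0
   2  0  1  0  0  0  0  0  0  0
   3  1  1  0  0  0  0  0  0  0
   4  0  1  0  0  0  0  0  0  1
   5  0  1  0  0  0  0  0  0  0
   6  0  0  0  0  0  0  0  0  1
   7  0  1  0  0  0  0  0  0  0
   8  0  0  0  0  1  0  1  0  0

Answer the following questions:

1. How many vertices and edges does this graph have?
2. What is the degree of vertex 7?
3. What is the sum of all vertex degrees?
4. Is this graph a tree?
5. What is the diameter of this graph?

Count: 9 vertices, 8 edges.
Vertex 7 has neighbors [1], degree = 1.
Handshaking lemma: 2 * 8 = 16.
A graph is a tree iff it is connected and has exactly n-1 edges. This graph is connected (all 9 vertices in one component) and has 9-1 = 8 edges. It is a tree.
Diameter (longest shortest path) = 5.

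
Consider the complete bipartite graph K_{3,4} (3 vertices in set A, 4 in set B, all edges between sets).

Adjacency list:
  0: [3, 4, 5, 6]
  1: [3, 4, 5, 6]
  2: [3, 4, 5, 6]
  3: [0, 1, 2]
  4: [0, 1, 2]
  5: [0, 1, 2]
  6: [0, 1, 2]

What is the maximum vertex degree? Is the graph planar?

Set-A vertices have degree 4; set-B vertices have degree 3. Maximum degree = max(3,4) = 4.
K_{3,4} contains K_{3,3} as a subgraph (since both sides have >= 3 vertices); by Kuratowski's theorem it is not planar.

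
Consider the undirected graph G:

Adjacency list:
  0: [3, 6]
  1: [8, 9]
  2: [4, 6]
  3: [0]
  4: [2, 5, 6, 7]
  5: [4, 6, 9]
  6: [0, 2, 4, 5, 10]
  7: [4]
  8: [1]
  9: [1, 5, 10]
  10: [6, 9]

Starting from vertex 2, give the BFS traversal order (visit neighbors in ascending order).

BFS from vertex 2 (neighbors processed in ascending order):
Visit order: 2, 4, 6, 5, 7, 0, 10, 9, 3, 1, 8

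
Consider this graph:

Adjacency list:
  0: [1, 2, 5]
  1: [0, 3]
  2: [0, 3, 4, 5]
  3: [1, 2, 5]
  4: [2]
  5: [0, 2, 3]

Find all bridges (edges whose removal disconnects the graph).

A bridge is an edge whose removal increases the number of connected components.
Bridges found: (2,4)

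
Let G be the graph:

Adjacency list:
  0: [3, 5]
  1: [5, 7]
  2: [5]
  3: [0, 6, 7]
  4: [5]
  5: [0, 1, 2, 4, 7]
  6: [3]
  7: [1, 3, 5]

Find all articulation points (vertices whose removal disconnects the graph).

An articulation point is a vertex whose removal disconnects the graph.
Articulation points: [3, 5]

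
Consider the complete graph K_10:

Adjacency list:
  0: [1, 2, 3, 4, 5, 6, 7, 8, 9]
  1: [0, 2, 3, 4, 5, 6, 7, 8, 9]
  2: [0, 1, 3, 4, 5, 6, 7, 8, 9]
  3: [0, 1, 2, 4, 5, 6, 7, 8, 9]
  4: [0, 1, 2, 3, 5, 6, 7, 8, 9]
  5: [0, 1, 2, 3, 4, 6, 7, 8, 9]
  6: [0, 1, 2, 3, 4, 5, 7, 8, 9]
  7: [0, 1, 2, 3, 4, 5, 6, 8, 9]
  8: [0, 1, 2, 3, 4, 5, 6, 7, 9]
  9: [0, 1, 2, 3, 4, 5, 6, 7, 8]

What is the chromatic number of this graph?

In K_10, every vertex is adjacent to every other vertex.
Each vertex needs a unique color.
Chromatic number = 10.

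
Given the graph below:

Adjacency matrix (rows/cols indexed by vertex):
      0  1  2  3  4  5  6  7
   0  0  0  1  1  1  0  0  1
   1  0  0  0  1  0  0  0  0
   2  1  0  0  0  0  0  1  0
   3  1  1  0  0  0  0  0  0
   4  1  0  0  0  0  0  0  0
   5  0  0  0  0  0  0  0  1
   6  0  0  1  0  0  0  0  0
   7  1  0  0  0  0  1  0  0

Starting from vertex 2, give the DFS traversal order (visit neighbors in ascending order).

DFS from vertex 2 (neighbors processed in ascending order):
Visit order: 2, 0, 3, 1, 4, 7, 5, 6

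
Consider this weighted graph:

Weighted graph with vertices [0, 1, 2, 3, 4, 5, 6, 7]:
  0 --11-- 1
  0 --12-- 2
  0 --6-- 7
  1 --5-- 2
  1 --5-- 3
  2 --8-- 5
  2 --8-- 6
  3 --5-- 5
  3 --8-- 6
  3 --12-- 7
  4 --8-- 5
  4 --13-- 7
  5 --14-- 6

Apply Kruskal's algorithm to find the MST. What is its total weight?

Applying Kruskal's algorithm (sort edges by weight, add if no cycle):
  Add (1,3) w=5
  Add (1,2) w=5
  Add (3,5) w=5
  Add (0,7) w=6
  Skip (2,5) w=8 (creates cycle)
  Add (2,6) w=8
  Skip (3,6) w=8 (creates cycle)
  Add (4,5) w=8
  Add (0,1) w=11
  Skip (0,2) w=12 (creates cycle)
  Skip (3,7) w=12 (creates cycle)
  Skip (4,7) w=13 (creates cycle)
  Skip (5,6) w=14 (creates cycle)
MST weight = 48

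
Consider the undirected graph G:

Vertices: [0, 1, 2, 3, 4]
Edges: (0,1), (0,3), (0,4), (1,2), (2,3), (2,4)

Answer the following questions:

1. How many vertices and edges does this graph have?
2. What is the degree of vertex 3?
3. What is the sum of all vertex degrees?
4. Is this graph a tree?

Count: 5 vertices, 6 edges.
Vertex 3 has neighbors [0, 2], degree = 2.
Handshaking lemma: 2 * 6 = 12.
A tree on 5 vertices has 4 edges. This graph has 6 edges (2 extra). Not a tree.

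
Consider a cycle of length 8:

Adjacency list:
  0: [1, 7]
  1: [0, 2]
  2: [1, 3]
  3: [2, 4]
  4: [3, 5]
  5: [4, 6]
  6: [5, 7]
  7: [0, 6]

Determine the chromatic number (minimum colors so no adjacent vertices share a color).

This is an even cycle (C_8). Even cycles are bipartite.
Chromatic number = 2.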